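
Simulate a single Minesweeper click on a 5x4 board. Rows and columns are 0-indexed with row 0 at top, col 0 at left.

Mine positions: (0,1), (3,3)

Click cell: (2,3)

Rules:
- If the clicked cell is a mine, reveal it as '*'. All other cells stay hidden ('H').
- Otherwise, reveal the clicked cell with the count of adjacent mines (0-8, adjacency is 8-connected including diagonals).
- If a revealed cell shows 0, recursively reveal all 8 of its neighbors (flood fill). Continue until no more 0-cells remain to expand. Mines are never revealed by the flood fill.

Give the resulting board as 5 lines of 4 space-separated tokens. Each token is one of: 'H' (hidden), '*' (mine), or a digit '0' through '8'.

H H H H
H H H H
H H H 1
H H H H
H H H H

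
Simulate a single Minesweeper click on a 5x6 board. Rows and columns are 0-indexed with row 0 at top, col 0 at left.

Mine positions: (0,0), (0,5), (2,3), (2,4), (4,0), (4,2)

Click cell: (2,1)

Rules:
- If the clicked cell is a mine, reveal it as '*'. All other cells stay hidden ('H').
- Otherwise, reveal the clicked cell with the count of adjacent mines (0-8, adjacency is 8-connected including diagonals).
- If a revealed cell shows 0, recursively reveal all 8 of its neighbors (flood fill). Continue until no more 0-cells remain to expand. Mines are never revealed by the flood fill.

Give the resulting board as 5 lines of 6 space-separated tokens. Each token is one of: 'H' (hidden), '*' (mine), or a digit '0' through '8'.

H H H H H H
1 1 1 H H H
0 0 1 H H H
1 2 2 H H H
H H H H H H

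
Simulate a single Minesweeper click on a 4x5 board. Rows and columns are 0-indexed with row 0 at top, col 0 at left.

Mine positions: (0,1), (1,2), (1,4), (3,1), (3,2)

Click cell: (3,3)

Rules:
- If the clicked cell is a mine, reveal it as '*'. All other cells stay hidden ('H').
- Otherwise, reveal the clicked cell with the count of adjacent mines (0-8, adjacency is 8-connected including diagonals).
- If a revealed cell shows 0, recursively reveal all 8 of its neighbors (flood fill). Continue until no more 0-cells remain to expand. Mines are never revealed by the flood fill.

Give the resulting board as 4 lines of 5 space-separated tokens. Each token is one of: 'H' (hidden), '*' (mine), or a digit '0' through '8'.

H H H H H
H H H H H
H H H H H
H H H 1 H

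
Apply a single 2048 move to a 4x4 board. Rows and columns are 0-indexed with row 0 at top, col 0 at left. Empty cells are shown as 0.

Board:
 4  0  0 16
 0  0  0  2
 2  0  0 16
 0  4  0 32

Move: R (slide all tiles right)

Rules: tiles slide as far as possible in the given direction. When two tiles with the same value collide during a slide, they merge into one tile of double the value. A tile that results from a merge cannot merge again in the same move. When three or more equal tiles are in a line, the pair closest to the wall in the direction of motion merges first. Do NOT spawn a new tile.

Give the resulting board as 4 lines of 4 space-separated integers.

Answer:  0  0  4 16
 0  0  0  2
 0  0  2 16
 0  0  4 32

Derivation:
Slide right:
row 0: [4, 0, 0, 16] -> [0, 0, 4, 16]
row 1: [0, 0, 0, 2] -> [0, 0, 0, 2]
row 2: [2, 0, 0, 16] -> [0, 0, 2, 16]
row 3: [0, 4, 0, 32] -> [0, 0, 4, 32]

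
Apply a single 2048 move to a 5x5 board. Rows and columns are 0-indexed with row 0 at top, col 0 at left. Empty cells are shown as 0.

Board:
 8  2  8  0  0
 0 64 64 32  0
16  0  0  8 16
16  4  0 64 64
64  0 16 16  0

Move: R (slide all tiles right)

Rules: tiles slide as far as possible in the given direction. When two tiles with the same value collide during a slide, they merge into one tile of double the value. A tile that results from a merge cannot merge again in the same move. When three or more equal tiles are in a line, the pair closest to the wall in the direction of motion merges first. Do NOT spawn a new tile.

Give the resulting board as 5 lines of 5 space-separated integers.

Slide right:
row 0: [8, 2, 8, 0, 0] -> [0, 0, 8, 2, 8]
row 1: [0, 64, 64, 32, 0] -> [0, 0, 0, 128, 32]
row 2: [16, 0, 0, 8, 16] -> [0, 0, 16, 8, 16]
row 3: [16, 4, 0, 64, 64] -> [0, 0, 16, 4, 128]
row 4: [64, 0, 16, 16, 0] -> [0, 0, 0, 64, 32]

Answer:   0   0   8   2   8
  0   0   0 128  32
  0   0  16   8  16
  0   0  16   4 128
  0   0   0  64  32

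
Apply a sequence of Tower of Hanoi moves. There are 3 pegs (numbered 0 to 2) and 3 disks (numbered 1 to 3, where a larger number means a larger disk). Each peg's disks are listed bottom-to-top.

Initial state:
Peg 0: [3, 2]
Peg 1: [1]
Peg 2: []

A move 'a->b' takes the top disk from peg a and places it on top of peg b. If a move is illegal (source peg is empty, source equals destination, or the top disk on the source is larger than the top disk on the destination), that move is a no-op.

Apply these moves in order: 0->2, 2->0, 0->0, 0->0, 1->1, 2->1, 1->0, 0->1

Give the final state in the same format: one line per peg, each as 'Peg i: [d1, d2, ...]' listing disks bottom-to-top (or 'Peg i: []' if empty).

After move 1 (0->2):
Peg 0: [3]
Peg 1: [1]
Peg 2: [2]

After move 2 (2->0):
Peg 0: [3, 2]
Peg 1: [1]
Peg 2: []

After move 3 (0->0):
Peg 0: [3, 2]
Peg 1: [1]
Peg 2: []

After move 4 (0->0):
Peg 0: [3, 2]
Peg 1: [1]
Peg 2: []

After move 5 (1->1):
Peg 0: [3, 2]
Peg 1: [1]
Peg 2: []

After move 6 (2->1):
Peg 0: [3, 2]
Peg 1: [1]
Peg 2: []

After move 7 (1->0):
Peg 0: [3, 2, 1]
Peg 1: []
Peg 2: []

After move 8 (0->1):
Peg 0: [3, 2]
Peg 1: [1]
Peg 2: []

Answer: Peg 0: [3, 2]
Peg 1: [1]
Peg 2: []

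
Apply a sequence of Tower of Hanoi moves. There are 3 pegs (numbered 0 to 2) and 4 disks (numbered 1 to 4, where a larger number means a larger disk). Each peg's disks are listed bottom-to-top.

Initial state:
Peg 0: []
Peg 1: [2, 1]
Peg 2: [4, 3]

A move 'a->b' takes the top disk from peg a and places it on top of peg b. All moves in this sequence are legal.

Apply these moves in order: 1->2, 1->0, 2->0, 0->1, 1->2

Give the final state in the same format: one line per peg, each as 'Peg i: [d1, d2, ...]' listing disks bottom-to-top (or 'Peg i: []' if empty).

Answer: Peg 0: [2]
Peg 1: []
Peg 2: [4, 3, 1]

Derivation:
After move 1 (1->2):
Peg 0: []
Peg 1: [2]
Peg 2: [4, 3, 1]

After move 2 (1->0):
Peg 0: [2]
Peg 1: []
Peg 2: [4, 3, 1]

After move 3 (2->0):
Peg 0: [2, 1]
Peg 1: []
Peg 2: [4, 3]

After move 4 (0->1):
Peg 0: [2]
Peg 1: [1]
Peg 2: [4, 3]

After move 5 (1->2):
Peg 0: [2]
Peg 1: []
Peg 2: [4, 3, 1]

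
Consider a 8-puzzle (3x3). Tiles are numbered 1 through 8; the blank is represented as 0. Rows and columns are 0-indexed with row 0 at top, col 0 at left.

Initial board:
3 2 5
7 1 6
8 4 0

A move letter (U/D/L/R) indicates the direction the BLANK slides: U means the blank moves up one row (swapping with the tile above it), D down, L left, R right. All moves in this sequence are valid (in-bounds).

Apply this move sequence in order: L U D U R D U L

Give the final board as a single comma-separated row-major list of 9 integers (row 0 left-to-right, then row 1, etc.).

Answer: 3, 2, 5, 7, 0, 6, 8, 1, 4

Derivation:
After move 1 (L):
3 2 5
7 1 6
8 0 4

After move 2 (U):
3 2 5
7 0 6
8 1 4

After move 3 (D):
3 2 5
7 1 6
8 0 4

After move 4 (U):
3 2 5
7 0 6
8 1 4

After move 5 (R):
3 2 5
7 6 0
8 1 4

After move 6 (D):
3 2 5
7 6 4
8 1 0

After move 7 (U):
3 2 5
7 6 0
8 1 4

After move 8 (L):
3 2 5
7 0 6
8 1 4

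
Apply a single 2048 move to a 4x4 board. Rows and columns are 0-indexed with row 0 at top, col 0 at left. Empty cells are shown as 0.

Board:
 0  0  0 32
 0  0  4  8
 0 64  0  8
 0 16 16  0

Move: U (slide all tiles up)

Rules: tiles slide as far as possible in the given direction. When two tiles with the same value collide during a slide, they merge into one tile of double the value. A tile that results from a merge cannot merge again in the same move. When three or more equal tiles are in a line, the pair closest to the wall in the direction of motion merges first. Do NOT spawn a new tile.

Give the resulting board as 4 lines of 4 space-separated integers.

Slide up:
col 0: [0, 0, 0, 0] -> [0, 0, 0, 0]
col 1: [0, 0, 64, 16] -> [64, 16, 0, 0]
col 2: [0, 4, 0, 16] -> [4, 16, 0, 0]
col 3: [32, 8, 8, 0] -> [32, 16, 0, 0]

Answer:  0 64  4 32
 0 16 16 16
 0  0  0  0
 0  0  0  0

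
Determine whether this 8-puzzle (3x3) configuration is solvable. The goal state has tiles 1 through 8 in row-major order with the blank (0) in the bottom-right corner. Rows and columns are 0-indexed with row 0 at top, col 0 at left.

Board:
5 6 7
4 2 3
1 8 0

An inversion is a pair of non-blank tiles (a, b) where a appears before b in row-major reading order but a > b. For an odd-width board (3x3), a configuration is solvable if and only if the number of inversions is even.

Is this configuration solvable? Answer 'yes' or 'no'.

Answer: no

Derivation:
Inversions (pairs i<j in row-major order where tile[i] > tile[j] > 0): 17
17 is odd, so the puzzle is not solvable.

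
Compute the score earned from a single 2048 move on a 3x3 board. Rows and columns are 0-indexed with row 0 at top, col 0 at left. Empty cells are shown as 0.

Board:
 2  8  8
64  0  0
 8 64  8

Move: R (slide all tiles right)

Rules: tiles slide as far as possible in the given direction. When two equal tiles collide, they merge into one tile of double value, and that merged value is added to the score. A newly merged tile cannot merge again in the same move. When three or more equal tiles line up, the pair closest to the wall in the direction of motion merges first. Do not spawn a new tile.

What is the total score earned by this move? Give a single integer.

Slide right:
row 0: [2, 8, 8] -> [0, 2, 16]  score +16 (running 16)
row 1: [64, 0, 0] -> [0, 0, 64]  score +0 (running 16)
row 2: [8, 64, 8] -> [8, 64, 8]  score +0 (running 16)
Board after move:
 0  2 16
 0  0 64
 8 64  8

Answer: 16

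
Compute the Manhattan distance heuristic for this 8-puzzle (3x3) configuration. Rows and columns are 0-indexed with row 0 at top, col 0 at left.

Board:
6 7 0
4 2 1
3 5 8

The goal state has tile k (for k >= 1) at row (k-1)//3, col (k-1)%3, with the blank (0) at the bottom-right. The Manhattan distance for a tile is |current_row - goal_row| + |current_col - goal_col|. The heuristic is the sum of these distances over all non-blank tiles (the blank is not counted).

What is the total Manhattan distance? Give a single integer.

Tile 6: (0,0)->(1,2) = 3
Tile 7: (0,1)->(2,0) = 3
Tile 4: (1,0)->(1,0) = 0
Tile 2: (1,1)->(0,1) = 1
Tile 1: (1,2)->(0,0) = 3
Tile 3: (2,0)->(0,2) = 4
Tile 5: (2,1)->(1,1) = 1
Tile 8: (2,2)->(2,1) = 1
Sum: 3 + 3 + 0 + 1 + 3 + 4 + 1 + 1 = 16

Answer: 16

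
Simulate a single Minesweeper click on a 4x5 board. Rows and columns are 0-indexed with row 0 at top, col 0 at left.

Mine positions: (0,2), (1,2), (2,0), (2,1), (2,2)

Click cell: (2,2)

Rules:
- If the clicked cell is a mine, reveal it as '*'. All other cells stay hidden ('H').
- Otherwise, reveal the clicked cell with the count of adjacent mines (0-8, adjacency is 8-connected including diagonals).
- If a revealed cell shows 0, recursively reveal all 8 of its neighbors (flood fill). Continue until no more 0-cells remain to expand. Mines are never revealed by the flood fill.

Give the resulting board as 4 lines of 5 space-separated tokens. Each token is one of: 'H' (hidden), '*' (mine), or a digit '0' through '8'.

H H H H H
H H H H H
H H * H H
H H H H H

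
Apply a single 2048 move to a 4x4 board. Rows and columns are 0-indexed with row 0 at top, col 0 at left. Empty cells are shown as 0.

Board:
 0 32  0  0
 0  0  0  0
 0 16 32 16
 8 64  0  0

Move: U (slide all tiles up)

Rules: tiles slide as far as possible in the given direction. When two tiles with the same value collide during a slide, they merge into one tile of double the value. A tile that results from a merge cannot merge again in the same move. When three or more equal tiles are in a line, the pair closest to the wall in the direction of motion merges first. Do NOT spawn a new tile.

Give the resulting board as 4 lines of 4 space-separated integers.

Slide up:
col 0: [0, 0, 0, 8] -> [8, 0, 0, 0]
col 1: [32, 0, 16, 64] -> [32, 16, 64, 0]
col 2: [0, 0, 32, 0] -> [32, 0, 0, 0]
col 3: [0, 0, 16, 0] -> [16, 0, 0, 0]

Answer:  8 32 32 16
 0 16  0  0
 0 64  0  0
 0  0  0  0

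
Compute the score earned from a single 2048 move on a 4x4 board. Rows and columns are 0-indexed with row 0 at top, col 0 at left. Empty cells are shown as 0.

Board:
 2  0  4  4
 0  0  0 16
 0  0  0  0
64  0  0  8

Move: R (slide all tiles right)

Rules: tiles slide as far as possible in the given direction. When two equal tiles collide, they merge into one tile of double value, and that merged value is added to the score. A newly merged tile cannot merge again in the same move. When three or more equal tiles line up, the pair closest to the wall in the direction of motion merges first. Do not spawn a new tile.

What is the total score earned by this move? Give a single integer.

Slide right:
row 0: [2, 0, 4, 4] -> [0, 0, 2, 8]  score +8 (running 8)
row 1: [0, 0, 0, 16] -> [0, 0, 0, 16]  score +0 (running 8)
row 2: [0, 0, 0, 0] -> [0, 0, 0, 0]  score +0 (running 8)
row 3: [64, 0, 0, 8] -> [0, 0, 64, 8]  score +0 (running 8)
Board after move:
 0  0  2  8
 0  0  0 16
 0  0  0  0
 0  0 64  8

Answer: 8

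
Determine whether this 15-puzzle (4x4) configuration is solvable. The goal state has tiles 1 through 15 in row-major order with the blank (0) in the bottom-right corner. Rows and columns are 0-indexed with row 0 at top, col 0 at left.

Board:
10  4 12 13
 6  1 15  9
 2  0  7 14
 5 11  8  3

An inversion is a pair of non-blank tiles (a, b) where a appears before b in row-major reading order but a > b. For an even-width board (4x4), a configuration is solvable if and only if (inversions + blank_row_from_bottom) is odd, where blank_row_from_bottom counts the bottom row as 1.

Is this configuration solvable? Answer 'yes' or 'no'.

Inversions: 57
Blank is in row 2 (0-indexed from top), which is row 2 counting from the bottom (bottom = 1).
57 + 2 = 59, which is odd, so the puzzle is solvable.

Answer: yes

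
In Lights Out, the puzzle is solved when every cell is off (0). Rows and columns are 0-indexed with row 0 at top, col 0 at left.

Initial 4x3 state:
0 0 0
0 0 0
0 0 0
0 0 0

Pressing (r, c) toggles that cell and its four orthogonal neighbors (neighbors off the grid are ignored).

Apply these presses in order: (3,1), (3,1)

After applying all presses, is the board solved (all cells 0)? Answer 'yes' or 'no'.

Answer: yes

Derivation:
After press 1 at (3,1):
0 0 0
0 0 0
0 1 0
1 1 1

After press 2 at (3,1):
0 0 0
0 0 0
0 0 0
0 0 0

Lights still on: 0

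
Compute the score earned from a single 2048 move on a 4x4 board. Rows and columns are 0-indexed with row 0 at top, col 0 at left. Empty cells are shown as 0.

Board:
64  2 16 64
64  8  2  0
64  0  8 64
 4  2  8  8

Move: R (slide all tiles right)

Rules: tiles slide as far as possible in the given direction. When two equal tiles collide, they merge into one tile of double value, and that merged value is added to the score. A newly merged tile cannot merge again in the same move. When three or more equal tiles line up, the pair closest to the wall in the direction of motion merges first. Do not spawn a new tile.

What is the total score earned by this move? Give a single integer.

Slide right:
row 0: [64, 2, 16, 64] -> [64, 2, 16, 64]  score +0 (running 0)
row 1: [64, 8, 2, 0] -> [0, 64, 8, 2]  score +0 (running 0)
row 2: [64, 0, 8, 64] -> [0, 64, 8, 64]  score +0 (running 0)
row 3: [4, 2, 8, 8] -> [0, 4, 2, 16]  score +16 (running 16)
Board after move:
64  2 16 64
 0 64  8  2
 0 64  8 64
 0  4  2 16

Answer: 16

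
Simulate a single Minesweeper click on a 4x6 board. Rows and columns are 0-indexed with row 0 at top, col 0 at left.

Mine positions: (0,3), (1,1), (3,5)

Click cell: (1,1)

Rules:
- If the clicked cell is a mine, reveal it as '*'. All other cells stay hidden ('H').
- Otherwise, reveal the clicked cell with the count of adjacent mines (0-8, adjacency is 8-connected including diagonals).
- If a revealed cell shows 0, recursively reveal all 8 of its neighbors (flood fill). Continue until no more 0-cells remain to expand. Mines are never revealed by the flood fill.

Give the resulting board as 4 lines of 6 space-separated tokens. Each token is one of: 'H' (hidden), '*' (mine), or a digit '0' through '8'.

H H H H H H
H * H H H H
H H H H H H
H H H H H H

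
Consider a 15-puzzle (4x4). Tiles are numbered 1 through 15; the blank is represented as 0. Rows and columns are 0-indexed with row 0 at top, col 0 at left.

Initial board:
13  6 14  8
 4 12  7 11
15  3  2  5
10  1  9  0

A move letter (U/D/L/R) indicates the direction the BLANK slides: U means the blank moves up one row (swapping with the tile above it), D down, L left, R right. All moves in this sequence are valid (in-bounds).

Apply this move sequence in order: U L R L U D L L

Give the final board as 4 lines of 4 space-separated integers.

Answer: 13  6 14  8
 4 12  7 11
 0 15  3  2
10  1  9  5

Derivation:
After move 1 (U):
13  6 14  8
 4 12  7 11
15  3  2  0
10  1  9  5

After move 2 (L):
13  6 14  8
 4 12  7 11
15  3  0  2
10  1  9  5

After move 3 (R):
13  6 14  8
 4 12  7 11
15  3  2  0
10  1  9  5

After move 4 (L):
13  6 14  8
 4 12  7 11
15  3  0  2
10  1  9  5

After move 5 (U):
13  6 14  8
 4 12  0 11
15  3  7  2
10  1  9  5

After move 6 (D):
13  6 14  8
 4 12  7 11
15  3  0  2
10  1  9  5

After move 7 (L):
13  6 14  8
 4 12  7 11
15  0  3  2
10  1  9  5

After move 8 (L):
13  6 14  8
 4 12  7 11
 0 15  3  2
10  1  9  5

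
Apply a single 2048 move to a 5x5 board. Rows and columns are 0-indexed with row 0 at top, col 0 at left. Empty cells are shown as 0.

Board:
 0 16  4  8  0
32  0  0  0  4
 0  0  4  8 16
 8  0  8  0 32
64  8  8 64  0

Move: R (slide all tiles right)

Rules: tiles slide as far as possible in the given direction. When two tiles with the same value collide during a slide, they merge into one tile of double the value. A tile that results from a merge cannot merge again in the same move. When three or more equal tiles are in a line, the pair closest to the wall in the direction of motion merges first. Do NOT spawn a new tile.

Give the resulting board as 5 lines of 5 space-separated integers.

Answer:  0  0 16  4  8
 0  0  0 32  4
 0  0  4  8 16
 0  0  0 16 32
 0  0 64 16 64

Derivation:
Slide right:
row 0: [0, 16, 4, 8, 0] -> [0, 0, 16, 4, 8]
row 1: [32, 0, 0, 0, 4] -> [0, 0, 0, 32, 4]
row 2: [0, 0, 4, 8, 16] -> [0, 0, 4, 8, 16]
row 3: [8, 0, 8, 0, 32] -> [0, 0, 0, 16, 32]
row 4: [64, 8, 8, 64, 0] -> [0, 0, 64, 16, 64]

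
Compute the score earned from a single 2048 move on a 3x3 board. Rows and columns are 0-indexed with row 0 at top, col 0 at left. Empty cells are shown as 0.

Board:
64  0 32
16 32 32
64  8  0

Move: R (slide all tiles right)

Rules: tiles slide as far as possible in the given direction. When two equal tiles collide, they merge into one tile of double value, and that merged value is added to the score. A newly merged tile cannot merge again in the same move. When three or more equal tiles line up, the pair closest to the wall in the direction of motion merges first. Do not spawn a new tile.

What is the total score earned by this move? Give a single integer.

Answer: 64

Derivation:
Slide right:
row 0: [64, 0, 32] -> [0, 64, 32]  score +0 (running 0)
row 1: [16, 32, 32] -> [0, 16, 64]  score +64 (running 64)
row 2: [64, 8, 0] -> [0, 64, 8]  score +0 (running 64)
Board after move:
 0 64 32
 0 16 64
 0 64  8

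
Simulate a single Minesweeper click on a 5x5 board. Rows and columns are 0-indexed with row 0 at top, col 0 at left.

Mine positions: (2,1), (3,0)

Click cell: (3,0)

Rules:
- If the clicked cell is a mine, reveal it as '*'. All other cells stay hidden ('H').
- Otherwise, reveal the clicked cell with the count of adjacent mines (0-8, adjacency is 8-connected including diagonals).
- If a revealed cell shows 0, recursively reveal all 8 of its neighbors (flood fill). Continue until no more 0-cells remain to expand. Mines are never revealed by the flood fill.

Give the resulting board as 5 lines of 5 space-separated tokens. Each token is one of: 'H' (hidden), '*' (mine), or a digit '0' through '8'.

H H H H H
H H H H H
H H H H H
* H H H H
H H H H H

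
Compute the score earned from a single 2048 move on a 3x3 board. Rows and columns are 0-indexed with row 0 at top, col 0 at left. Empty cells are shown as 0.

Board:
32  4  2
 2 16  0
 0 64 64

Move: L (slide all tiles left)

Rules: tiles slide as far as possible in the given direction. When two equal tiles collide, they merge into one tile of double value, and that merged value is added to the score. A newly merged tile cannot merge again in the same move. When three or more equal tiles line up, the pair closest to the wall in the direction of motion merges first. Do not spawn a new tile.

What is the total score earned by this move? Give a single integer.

Slide left:
row 0: [32, 4, 2] -> [32, 4, 2]  score +0 (running 0)
row 1: [2, 16, 0] -> [2, 16, 0]  score +0 (running 0)
row 2: [0, 64, 64] -> [128, 0, 0]  score +128 (running 128)
Board after move:
 32   4   2
  2  16   0
128   0   0

Answer: 128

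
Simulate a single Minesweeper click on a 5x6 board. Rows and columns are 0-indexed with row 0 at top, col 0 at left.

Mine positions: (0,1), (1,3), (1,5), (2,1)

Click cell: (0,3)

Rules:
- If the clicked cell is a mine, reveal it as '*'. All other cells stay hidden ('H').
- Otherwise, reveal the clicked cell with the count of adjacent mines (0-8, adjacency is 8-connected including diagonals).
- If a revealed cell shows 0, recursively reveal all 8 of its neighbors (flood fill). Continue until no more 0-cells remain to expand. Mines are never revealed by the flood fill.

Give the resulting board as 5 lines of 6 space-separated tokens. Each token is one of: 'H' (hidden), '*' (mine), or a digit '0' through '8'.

H H H 1 H H
H H H H H H
H H H H H H
H H H H H H
H H H H H H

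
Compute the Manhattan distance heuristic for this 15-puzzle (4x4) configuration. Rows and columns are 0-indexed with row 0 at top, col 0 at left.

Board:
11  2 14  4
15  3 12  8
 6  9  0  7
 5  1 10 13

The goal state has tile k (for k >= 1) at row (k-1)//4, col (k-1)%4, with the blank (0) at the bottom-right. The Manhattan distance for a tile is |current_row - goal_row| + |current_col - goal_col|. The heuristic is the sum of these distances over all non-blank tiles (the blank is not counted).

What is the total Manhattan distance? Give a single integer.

Tile 11: (0,0)->(2,2) = 4
Tile 2: (0,1)->(0,1) = 0
Tile 14: (0,2)->(3,1) = 4
Tile 4: (0,3)->(0,3) = 0
Tile 15: (1,0)->(3,2) = 4
Tile 3: (1,1)->(0,2) = 2
Tile 12: (1,2)->(2,3) = 2
Tile 8: (1,3)->(1,3) = 0
Tile 6: (2,0)->(1,1) = 2
Tile 9: (2,1)->(2,0) = 1
Tile 7: (2,3)->(1,2) = 2
Tile 5: (3,0)->(1,0) = 2
Tile 1: (3,1)->(0,0) = 4
Tile 10: (3,2)->(2,1) = 2
Tile 13: (3,3)->(3,0) = 3
Sum: 4 + 0 + 4 + 0 + 4 + 2 + 2 + 0 + 2 + 1 + 2 + 2 + 4 + 2 + 3 = 32

Answer: 32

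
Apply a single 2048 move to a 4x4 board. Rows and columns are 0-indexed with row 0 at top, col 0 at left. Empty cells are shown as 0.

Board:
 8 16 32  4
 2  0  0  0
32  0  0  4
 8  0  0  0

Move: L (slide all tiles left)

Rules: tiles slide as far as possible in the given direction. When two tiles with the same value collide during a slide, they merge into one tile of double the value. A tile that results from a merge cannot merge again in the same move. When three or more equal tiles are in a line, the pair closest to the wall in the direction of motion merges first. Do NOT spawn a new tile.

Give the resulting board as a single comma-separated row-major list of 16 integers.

Answer: 8, 16, 32, 4, 2, 0, 0, 0, 32, 4, 0, 0, 8, 0, 0, 0

Derivation:
Slide left:
row 0: [8, 16, 32, 4] -> [8, 16, 32, 4]
row 1: [2, 0, 0, 0] -> [2, 0, 0, 0]
row 2: [32, 0, 0, 4] -> [32, 4, 0, 0]
row 3: [8, 0, 0, 0] -> [8, 0, 0, 0]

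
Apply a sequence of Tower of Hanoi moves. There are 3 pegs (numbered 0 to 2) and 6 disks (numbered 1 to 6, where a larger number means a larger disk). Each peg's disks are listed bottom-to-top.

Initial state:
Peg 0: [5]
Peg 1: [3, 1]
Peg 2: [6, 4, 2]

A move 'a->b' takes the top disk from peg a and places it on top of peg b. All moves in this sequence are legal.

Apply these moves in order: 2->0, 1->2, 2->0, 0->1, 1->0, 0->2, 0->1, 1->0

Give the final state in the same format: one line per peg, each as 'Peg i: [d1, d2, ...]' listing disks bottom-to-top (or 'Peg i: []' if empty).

Answer: Peg 0: [5, 2]
Peg 1: [3]
Peg 2: [6, 4, 1]

Derivation:
After move 1 (2->0):
Peg 0: [5, 2]
Peg 1: [3, 1]
Peg 2: [6, 4]

After move 2 (1->2):
Peg 0: [5, 2]
Peg 1: [3]
Peg 2: [6, 4, 1]

After move 3 (2->0):
Peg 0: [5, 2, 1]
Peg 1: [3]
Peg 2: [6, 4]

After move 4 (0->1):
Peg 0: [5, 2]
Peg 1: [3, 1]
Peg 2: [6, 4]

After move 5 (1->0):
Peg 0: [5, 2, 1]
Peg 1: [3]
Peg 2: [6, 4]

After move 6 (0->2):
Peg 0: [5, 2]
Peg 1: [3]
Peg 2: [6, 4, 1]

After move 7 (0->1):
Peg 0: [5]
Peg 1: [3, 2]
Peg 2: [6, 4, 1]

After move 8 (1->0):
Peg 0: [5, 2]
Peg 1: [3]
Peg 2: [6, 4, 1]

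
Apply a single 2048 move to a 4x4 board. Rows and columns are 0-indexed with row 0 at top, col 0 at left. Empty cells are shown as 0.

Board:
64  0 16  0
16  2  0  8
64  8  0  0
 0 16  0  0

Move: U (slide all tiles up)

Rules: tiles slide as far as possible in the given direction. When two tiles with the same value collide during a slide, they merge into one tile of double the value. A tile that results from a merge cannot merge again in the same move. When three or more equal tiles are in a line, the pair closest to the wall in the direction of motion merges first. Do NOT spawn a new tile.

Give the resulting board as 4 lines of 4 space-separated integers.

Answer: 64  2 16  8
16  8  0  0
64 16  0  0
 0  0  0  0

Derivation:
Slide up:
col 0: [64, 16, 64, 0] -> [64, 16, 64, 0]
col 1: [0, 2, 8, 16] -> [2, 8, 16, 0]
col 2: [16, 0, 0, 0] -> [16, 0, 0, 0]
col 3: [0, 8, 0, 0] -> [8, 0, 0, 0]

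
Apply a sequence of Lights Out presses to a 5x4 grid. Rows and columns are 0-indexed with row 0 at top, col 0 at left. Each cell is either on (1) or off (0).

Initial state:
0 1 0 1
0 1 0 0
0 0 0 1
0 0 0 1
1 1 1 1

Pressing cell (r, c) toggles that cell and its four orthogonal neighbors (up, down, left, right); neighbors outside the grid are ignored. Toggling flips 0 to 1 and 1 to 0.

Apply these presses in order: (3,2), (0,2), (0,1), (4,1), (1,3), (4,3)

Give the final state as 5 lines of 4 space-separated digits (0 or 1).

After press 1 at (3,2):
0 1 0 1
0 1 0 0
0 0 1 1
0 1 1 0
1 1 0 1

After press 2 at (0,2):
0 0 1 0
0 1 1 0
0 0 1 1
0 1 1 0
1 1 0 1

After press 3 at (0,1):
1 1 0 0
0 0 1 0
0 0 1 1
0 1 1 0
1 1 0 1

After press 4 at (4,1):
1 1 0 0
0 0 1 0
0 0 1 1
0 0 1 0
0 0 1 1

After press 5 at (1,3):
1 1 0 1
0 0 0 1
0 0 1 0
0 0 1 0
0 0 1 1

After press 6 at (4,3):
1 1 0 1
0 0 0 1
0 0 1 0
0 0 1 1
0 0 0 0

Answer: 1 1 0 1
0 0 0 1
0 0 1 0
0 0 1 1
0 0 0 0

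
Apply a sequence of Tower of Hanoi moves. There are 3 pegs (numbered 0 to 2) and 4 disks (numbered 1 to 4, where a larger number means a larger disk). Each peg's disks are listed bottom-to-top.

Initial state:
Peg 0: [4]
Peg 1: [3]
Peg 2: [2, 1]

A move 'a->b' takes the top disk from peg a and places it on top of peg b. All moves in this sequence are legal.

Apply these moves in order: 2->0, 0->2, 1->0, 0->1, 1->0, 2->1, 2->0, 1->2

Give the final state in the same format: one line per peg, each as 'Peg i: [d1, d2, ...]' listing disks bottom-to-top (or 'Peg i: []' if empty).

Answer: Peg 0: [4, 3, 2]
Peg 1: []
Peg 2: [1]

Derivation:
After move 1 (2->0):
Peg 0: [4, 1]
Peg 1: [3]
Peg 2: [2]

After move 2 (0->2):
Peg 0: [4]
Peg 1: [3]
Peg 2: [2, 1]

After move 3 (1->0):
Peg 0: [4, 3]
Peg 1: []
Peg 2: [2, 1]

After move 4 (0->1):
Peg 0: [4]
Peg 1: [3]
Peg 2: [2, 1]

After move 5 (1->0):
Peg 0: [4, 3]
Peg 1: []
Peg 2: [2, 1]

After move 6 (2->1):
Peg 0: [4, 3]
Peg 1: [1]
Peg 2: [2]

After move 7 (2->0):
Peg 0: [4, 3, 2]
Peg 1: [1]
Peg 2: []

After move 8 (1->2):
Peg 0: [4, 3, 2]
Peg 1: []
Peg 2: [1]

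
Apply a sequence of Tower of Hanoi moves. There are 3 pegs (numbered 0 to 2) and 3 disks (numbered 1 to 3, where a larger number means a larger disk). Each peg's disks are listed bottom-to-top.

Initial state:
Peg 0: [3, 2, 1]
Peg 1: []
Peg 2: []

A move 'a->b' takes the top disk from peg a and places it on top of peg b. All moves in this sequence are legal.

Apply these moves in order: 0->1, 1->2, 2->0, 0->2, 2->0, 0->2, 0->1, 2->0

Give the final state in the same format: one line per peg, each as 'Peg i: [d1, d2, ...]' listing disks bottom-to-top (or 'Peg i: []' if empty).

Answer: Peg 0: [3, 1]
Peg 1: [2]
Peg 2: []

Derivation:
After move 1 (0->1):
Peg 0: [3, 2]
Peg 1: [1]
Peg 2: []

After move 2 (1->2):
Peg 0: [3, 2]
Peg 1: []
Peg 2: [1]

After move 3 (2->0):
Peg 0: [3, 2, 1]
Peg 1: []
Peg 2: []

After move 4 (0->2):
Peg 0: [3, 2]
Peg 1: []
Peg 2: [1]

After move 5 (2->0):
Peg 0: [3, 2, 1]
Peg 1: []
Peg 2: []

After move 6 (0->2):
Peg 0: [3, 2]
Peg 1: []
Peg 2: [1]

After move 7 (0->1):
Peg 0: [3]
Peg 1: [2]
Peg 2: [1]

After move 8 (2->0):
Peg 0: [3, 1]
Peg 1: [2]
Peg 2: []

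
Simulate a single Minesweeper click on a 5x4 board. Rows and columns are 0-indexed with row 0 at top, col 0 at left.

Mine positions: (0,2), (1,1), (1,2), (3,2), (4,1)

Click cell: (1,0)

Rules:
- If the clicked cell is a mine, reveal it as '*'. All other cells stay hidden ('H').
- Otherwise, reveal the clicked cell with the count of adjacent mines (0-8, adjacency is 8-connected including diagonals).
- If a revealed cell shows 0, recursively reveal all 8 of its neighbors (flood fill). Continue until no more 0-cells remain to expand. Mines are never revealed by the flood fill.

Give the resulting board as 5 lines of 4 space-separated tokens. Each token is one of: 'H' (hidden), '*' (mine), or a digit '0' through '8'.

H H H H
1 H H H
H H H H
H H H H
H H H H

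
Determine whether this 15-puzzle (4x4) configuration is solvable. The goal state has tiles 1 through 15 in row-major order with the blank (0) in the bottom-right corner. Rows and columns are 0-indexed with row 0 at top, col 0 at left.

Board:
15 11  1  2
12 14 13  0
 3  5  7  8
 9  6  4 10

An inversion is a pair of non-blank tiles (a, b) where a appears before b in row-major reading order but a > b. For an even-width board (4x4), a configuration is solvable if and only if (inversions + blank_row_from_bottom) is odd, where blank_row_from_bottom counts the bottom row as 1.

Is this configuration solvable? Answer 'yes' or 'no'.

Answer: no

Derivation:
Inversions: 57
Blank is in row 1 (0-indexed from top), which is row 3 counting from the bottom (bottom = 1).
57 + 3 = 60, which is even, so the puzzle is not solvable.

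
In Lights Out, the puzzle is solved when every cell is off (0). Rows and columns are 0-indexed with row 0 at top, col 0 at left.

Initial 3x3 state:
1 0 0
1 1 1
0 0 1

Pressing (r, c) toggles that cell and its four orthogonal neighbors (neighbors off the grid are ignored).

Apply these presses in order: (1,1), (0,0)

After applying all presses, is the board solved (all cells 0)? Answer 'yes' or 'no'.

Answer: no

Derivation:
After press 1 at (1,1):
1 1 0
0 0 0
0 1 1

After press 2 at (0,0):
0 0 0
1 0 0
0 1 1

Lights still on: 3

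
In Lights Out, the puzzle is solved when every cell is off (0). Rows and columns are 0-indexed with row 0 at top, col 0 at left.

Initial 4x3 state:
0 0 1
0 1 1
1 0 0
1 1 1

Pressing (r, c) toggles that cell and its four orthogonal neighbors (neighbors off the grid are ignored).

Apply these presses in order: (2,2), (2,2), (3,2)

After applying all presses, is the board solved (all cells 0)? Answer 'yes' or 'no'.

Answer: no

Derivation:
After press 1 at (2,2):
0 0 1
0 1 0
1 1 1
1 1 0

After press 2 at (2,2):
0 0 1
0 1 1
1 0 0
1 1 1

After press 3 at (3,2):
0 0 1
0 1 1
1 0 1
1 0 0

Lights still on: 6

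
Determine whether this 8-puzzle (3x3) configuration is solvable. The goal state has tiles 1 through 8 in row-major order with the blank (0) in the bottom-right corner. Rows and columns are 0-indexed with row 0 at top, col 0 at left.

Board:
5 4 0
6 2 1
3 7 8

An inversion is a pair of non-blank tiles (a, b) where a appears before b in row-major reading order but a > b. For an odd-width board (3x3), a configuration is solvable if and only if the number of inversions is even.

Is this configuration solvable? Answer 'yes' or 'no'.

Inversions (pairs i<j in row-major order where tile[i] > tile[j] > 0): 11
11 is odd, so the puzzle is not solvable.

Answer: no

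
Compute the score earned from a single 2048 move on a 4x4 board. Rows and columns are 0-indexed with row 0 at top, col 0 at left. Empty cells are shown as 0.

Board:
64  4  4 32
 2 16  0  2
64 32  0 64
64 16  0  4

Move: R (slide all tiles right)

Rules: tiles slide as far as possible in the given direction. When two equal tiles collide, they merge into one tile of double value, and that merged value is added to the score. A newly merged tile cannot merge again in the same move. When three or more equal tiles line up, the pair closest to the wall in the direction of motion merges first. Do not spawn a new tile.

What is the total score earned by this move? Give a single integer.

Slide right:
row 0: [64, 4, 4, 32] -> [0, 64, 8, 32]  score +8 (running 8)
row 1: [2, 16, 0, 2] -> [0, 2, 16, 2]  score +0 (running 8)
row 2: [64, 32, 0, 64] -> [0, 64, 32, 64]  score +0 (running 8)
row 3: [64, 16, 0, 4] -> [0, 64, 16, 4]  score +0 (running 8)
Board after move:
 0 64  8 32
 0  2 16  2
 0 64 32 64
 0 64 16  4

Answer: 8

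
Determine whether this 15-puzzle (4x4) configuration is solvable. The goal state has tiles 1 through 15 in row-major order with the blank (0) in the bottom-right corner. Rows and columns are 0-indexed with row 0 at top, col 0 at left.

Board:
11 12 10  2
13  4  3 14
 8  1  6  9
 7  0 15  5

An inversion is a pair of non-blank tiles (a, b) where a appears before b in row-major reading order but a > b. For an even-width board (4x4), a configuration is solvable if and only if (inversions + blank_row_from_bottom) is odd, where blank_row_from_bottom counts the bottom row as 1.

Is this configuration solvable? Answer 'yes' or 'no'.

Inversions: 56
Blank is in row 3 (0-indexed from top), which is row 1 counting from the bottom (bottom = 1).
56 + 1 = 57, which is odd, so the puzzle is solvable.

Answer: yes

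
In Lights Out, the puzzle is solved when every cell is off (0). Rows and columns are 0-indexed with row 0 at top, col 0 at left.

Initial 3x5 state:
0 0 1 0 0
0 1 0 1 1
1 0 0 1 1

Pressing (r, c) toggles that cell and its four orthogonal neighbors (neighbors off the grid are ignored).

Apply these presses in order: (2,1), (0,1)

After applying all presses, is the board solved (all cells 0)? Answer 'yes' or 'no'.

Answer: no

Derivation:
After press 1 at (2,1):
0 0 1 0 0
0 0 0 1 1
0 1 1 1 1

After press 2 at (0,1):
1 1 0 0 0
0 1 0 1 1
0 1 1 1 1

Lights still on: 9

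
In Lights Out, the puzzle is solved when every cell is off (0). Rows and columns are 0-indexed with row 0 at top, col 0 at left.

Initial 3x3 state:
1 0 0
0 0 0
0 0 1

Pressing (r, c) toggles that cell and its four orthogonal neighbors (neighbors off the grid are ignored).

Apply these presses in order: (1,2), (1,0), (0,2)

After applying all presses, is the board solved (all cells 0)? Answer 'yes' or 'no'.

After press 1 at (1,2):
1 0 1
0 1 1
0 0 0

After press 2 at (1,0):
0 0 1
1 0 1
1 0 0

After press 3 at (0,2):
0 1 0
1 0 0
1 0 0

Lights still on: 3

Answer: no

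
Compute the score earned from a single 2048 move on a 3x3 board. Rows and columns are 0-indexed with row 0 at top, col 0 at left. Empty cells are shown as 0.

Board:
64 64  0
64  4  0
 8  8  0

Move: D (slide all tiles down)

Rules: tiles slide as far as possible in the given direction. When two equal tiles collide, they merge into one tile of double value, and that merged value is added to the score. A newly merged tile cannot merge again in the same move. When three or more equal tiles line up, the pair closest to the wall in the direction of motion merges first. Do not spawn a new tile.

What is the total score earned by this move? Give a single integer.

Answer: 128

Derivation:
Slide down:
col 0: [64, 64, 8] -> [0, 128, 8]  score +128 (running 128)
col 1: [64, 4, 8] -> [64, 4, 8]  score +0 (running 128)
col 2: [0, 0, 0] -> [0, 0, 0]  score +0 (running 128)
Board after move:
  0  64   0
128   4   0
  8   8   0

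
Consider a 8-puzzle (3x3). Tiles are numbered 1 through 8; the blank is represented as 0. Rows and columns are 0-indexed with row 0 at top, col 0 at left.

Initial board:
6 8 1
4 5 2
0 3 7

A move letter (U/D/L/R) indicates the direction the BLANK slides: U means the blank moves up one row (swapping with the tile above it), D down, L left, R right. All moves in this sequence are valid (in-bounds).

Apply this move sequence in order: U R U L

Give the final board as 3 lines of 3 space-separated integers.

After move 1 (U):
6 8 1
0 5 2
4 3 7

After move 2 (R):
6 8 1
5 0 2
4 3 7

After move 3 (U):
6 0 1
5 8 2
4 3 7

After move 4 (L):
0 6 1
5 8 2
4 3 7

Answer: 0 6 1
5 8 2
4 3 7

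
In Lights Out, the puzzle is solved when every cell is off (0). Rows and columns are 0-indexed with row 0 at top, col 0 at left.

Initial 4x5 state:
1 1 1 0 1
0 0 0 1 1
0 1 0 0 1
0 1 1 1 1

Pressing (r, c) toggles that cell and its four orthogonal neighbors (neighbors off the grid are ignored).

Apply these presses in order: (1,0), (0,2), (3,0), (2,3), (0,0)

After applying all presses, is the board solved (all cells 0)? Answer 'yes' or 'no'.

Answer: no

Derivation:
After press 1 at (1,0):
0 1 1 0 1
1 1 0 1 1
1 1 0 0 1
0 1 1 1 1

After press 2 at (0,2):
0 0 0 1 1
1 1 1 1 1
1 1 0 0 1
0 1 1 1 1

After press 3 at (3,0):
0 0 0 1 1
1 1 1 1 1
0 1 0 0 1
1 0 1 1 1

After press 4 at (2,3):
0 0 0 1 1
1 1 1 0 1
0 1 1 1 0
1 0 1 0 1

After press 5 at (0,0):
1 1 0 1 1
0 1 1 0 1
0 1 1 1 0
1 0 1 0 1

Lights still on: 13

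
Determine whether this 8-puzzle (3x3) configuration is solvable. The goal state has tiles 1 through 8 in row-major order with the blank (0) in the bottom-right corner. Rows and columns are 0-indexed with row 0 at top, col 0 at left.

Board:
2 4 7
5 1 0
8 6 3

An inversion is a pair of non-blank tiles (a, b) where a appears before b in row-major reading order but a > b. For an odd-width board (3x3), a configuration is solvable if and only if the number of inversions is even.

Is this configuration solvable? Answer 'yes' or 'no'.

Answer: yes

Derivation:
Inversions (pairs i<j in row-major order where tile[i] > tile[j] > 0): 12
12 is even, so the puzzle is solvable.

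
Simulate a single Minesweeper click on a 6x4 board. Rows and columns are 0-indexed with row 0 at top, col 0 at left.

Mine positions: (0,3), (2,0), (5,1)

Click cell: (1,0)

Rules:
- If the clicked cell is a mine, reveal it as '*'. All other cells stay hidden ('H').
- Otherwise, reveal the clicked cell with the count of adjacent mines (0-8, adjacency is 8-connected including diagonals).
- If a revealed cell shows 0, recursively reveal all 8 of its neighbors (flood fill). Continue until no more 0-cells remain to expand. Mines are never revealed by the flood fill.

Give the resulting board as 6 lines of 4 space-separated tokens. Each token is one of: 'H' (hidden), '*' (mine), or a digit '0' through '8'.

H H H H
1 H H H
H H H H
H H H H
H H H H
H H H H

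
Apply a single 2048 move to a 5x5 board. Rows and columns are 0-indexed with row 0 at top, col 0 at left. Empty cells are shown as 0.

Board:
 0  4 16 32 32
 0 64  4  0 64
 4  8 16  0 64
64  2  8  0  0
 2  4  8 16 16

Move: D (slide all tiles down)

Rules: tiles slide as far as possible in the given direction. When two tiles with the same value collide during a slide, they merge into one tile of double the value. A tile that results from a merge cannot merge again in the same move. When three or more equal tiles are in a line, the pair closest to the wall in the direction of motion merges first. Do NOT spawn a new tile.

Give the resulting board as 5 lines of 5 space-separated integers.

Slide down:
col 0: [0, 0, 4, 64, 2] -> [0, 0, 4, 64, 2]
col 1: [4, 64, 8, 2, 4] -> [4, 64, 8, 2, 4]
col 2: [16, 4, 16, 8, 8] -> [0, 16, 4, 16, 16]
col 3: [32, 0, 0, 0, 16] -> [0, 0, 0, 32, 16]
col 4: [32, 64, 64, 0, 16] -> [0, 0, 32, 128, 16]

Answer:   0   4   0   0   0
  0  64  16   0   0
  4   8   4   0  32
 64   2  16  32 128
  2   4  16  16  16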